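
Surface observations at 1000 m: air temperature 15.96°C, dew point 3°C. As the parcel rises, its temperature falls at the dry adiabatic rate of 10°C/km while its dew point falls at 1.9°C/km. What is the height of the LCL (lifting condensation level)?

T and T_d converge at 10 − 1.9 = 8.1°C per km
Height above start = (15.96 − 3) / 8.1 = 1.6 km
LCL altitude = 1000 m + 1600 m = 2600 m

2600 m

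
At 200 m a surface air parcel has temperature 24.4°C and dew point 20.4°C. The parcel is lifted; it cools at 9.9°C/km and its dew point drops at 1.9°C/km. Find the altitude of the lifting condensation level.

T and T_d converge at 9.9 − 1.9 = 8°C per km
Height above start = (24.4 − 20.4) / 8 = 0.5 km
LCL altitude = 200 m + 500 m = 700 m

700 m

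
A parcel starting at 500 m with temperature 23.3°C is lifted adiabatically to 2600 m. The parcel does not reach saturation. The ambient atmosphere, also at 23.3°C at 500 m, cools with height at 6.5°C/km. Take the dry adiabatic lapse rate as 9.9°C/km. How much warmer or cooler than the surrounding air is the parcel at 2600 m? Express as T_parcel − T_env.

Parcel:
  Dry to 2600 m: -9.9 × 2.1 km = -20.79°C, so T = 2.51°C.
Environment:
  Environment to 2600 m: -6.5 × 2.1 km = -13.65°C, so T = 9.65°C.
T_parcel − T_env = 2.51 − 9.65 = -7.14°C

-7.14°C (parcel cooler than environment)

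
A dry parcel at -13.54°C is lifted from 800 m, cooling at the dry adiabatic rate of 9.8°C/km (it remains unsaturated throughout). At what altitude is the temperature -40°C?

Height above start = (-13.54 − (-40)) / 9.8 = 2.7 km
Altitude = 800 m + 2700 m = 3500 m

3500 m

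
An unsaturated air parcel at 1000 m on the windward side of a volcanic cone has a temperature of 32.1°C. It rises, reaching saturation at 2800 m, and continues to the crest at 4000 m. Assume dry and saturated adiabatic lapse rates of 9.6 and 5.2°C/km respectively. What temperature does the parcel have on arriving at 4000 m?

From 1000 m to 2800 m (dry): cools by 9.6 × 1.8 = 17.28°C, giving 14.82°C.
From 2800 m to 4000 m (saturated): cools by 5.2 × 1.2 = 6.24°C, giving 8.58°C.

8.58°C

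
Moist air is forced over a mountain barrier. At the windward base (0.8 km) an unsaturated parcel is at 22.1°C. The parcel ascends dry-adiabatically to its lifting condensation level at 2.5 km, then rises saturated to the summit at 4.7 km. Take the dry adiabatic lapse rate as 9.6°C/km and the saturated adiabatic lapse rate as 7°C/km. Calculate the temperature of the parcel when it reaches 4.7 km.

Dry to 2500 m: -9.6 × 1.7 km = -16.32°C, so T = 5.78°C.
Saturated to 4700 m: -7 × 2.2 km = -15.4°C, so T = -9.62°C.

-9.62°C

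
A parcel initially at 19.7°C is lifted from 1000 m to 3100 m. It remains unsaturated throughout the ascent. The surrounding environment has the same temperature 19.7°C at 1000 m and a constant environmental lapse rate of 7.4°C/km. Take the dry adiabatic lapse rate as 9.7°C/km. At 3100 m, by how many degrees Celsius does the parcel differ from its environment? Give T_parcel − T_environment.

Parcel:
  1000 → 3100 m (dry, 9.7°C/km): ΔT = -9.7 × 2.1 = -20.37°C → T = -0.67°C
Environment:
  1000 → 3100 m (environment, 7.4°C/km): ΔT = -7.4 × 2.1 = -15.54°C → T = 4.16°C
T_parcel − T_env = -0.67 − 4.16 = -4.83°C

-4.83°C (parcel cooler than environment)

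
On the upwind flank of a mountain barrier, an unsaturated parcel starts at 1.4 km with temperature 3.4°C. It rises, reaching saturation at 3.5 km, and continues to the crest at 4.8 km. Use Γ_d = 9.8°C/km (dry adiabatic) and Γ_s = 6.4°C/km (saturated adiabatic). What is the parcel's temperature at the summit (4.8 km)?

1400–3500 m, dry: Δz = 2.1 km ⇒ ΔT = -20.58°C; T = -17.18°C
3500–4800 m, saturated: Δz = 1.3 km ⇒ ΔT = -8.32°C; T = -25.5°C

-25.5°C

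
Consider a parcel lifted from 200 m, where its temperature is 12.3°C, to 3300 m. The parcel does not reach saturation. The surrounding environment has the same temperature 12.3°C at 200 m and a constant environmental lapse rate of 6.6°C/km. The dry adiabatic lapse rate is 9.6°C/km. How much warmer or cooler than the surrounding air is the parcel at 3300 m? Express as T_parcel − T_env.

Parcel:
  Dry to 3300 m: -9.6 × 3.1 km = -29.76°C, so T = -17.46°C.
Environment:
  Environment to 3300 m: -6.6 × 3.1 km = -20.46°C, so T = -8.16°C.
T_parcel − T_env = -17.46 − (-8.16) = -9.3°C

-9.3°C (parcel cooler than environment)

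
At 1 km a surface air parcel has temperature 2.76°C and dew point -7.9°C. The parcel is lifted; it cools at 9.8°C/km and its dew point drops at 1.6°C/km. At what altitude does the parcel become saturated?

2.3 km

T and T_d converge at 9.8 − 1.6 = 8.2°C per km
Height above start = (2.76 − (-7.9)) / 8.2 = 1.3 km
LCL altitude = 1000 m + 1300 m = 2300 m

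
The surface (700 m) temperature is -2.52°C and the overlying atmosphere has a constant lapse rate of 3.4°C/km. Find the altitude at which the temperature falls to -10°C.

Height above start = (-2.52 − (-10)) / 3.4 = 2.2 km
Altitude = 700 m + 2200 m = 2900 m

2900 m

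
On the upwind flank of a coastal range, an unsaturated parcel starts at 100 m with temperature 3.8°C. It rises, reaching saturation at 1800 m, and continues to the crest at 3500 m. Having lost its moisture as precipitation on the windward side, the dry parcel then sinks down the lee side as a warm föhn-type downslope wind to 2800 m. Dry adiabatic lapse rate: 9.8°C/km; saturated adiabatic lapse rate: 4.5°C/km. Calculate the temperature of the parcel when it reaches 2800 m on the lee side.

-13.65°C

From 100 m to 1800 m (dry): cools by 9.8 × 1.7 = 16.66°C, giving -12.86°C.
From 1800 m to 3500 m (saturated): cools by 4.5 × 1.7 = 7.65°C, giving -20.51°C.
From 3500 m to 2800 m (dry descent): warms by 9.8 × 0.7 = 6.86°C, giving -13.65°C.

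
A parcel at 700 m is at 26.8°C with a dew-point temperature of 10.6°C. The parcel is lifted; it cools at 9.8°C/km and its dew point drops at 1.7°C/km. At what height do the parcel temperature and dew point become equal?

2700 m

T and T_d converge at 9.8 − 1.7 = 8.1°C per km
Height above start = (26.8 − 10.6) / 8.1 = 2 km
LCL altitude = 700 m + 2000 m = 2700 m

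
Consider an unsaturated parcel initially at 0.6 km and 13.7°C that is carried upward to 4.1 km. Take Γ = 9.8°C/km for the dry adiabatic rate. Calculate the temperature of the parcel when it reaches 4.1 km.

-20.6°C

From 600 m to 4100 m (dry adiabatic): cools by 9.8 × 3.5 = 34.3°C, giving -20.6°C.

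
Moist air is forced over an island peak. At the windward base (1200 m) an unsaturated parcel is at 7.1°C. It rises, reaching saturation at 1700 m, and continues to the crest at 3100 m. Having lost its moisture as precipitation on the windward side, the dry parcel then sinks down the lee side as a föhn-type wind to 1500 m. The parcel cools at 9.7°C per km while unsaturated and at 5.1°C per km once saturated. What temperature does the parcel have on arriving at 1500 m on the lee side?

10.63°C

From 1200 m to 1700 m (dry): cools by 9.7 × 0.5 = 4.85°C, giving 2.25°C.
From 1700 m to 3100 m (saturated): cools by 5.1 × 1.4 = 7.14°C, giving -4.89°C.
From 3100 m to 1500 m (dry descent): warms by 9.7 × 1.6 = 15.52°C, giving 10.63°C.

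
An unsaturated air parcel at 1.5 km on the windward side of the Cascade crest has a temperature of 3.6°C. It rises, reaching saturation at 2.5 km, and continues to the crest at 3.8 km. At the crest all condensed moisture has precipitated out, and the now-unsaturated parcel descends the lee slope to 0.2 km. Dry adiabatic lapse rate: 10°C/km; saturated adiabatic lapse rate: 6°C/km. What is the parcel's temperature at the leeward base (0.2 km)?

21.8°C

1500–2500 m, dry: Δz = 1 km ⇒ ΔT = -10°C; T = -6.4°C
2500–3800 m, saturated: Δz = 1.3 km ⇒ ΔT = -7.8°C; T = -14.2°C
3800–200 m, dry descent: Δz = 3.6 km ⇒ ΔT = +36°C; T = 21.8°C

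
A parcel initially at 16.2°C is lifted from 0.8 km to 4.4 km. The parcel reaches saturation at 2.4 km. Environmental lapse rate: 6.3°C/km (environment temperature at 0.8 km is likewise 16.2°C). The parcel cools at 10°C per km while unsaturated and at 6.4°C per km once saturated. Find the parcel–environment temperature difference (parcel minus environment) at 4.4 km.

-6.12°C (parcel cooler than environment)

Parcel:
  From 800 m to 2400 m (dry): cools by 10 × 1.6 = 16°C, giving 0.2°C.
  From 2400 m to 4400 m (saturated): cools by 6.4 × 2 = 12.8°C, giving -12.6°C.
Environment:
  From 800 m to 4400 m (environment): cools by 6.3 × 3.6 = 22.68°C, giving -6.48°C.
T_parcel − T_env = -12.6 − (-6.48) = -6.12°C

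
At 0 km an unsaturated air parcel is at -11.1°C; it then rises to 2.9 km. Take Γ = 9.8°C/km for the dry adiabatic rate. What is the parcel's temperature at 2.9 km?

0 → 2900 m (dry adiabatic, 9.8°C/km): ΔT = -9.8 × 2.9 = -28.42°C → T = -39.52°C

-39.52°C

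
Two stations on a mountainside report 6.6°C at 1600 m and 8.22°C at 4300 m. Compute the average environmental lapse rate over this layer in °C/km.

-0.6°C/km

Γ = −ΔT/Δz = (6.6 − 8.22) / (4300 − 1600) m
  = -1.62°C / 2.7 km = -0.6°C/km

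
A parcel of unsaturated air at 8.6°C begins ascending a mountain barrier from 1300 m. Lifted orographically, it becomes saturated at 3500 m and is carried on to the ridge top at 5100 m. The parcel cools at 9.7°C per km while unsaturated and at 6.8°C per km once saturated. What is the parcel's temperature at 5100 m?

1300–3500 m, dry: Δz = 2.2 km ⇒ ΔT = -21.34°C; T = -12.74°C
3500–5100 m, saturated: Δz = 1.6 km ⇒ ΔT = -10.88°C; T = -23.62°C

-23.62°C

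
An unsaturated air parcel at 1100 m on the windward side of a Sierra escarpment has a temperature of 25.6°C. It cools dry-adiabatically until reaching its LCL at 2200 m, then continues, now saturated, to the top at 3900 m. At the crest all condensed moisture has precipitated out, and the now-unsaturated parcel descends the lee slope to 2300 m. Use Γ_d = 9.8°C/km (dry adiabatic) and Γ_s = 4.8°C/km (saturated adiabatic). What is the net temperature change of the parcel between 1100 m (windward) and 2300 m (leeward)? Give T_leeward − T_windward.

-3.26°C

Dry to 2200 m: -9.8 × 1.1 km = -10.78°C, so T = 14.82°C.
Saturated to 3900 m: -4.8 × 1.7 km = -8.16°C, so T = 6.66°C.
Dry descent to 2300 m: +9.8 × 1.6 km = +15.68°C, so T = 22.34°C.
Net change vs windward start: 22.34 − 25.6 = -3.26°C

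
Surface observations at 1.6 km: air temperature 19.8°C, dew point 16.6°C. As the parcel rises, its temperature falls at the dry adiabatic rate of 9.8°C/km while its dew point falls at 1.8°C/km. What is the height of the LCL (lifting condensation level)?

2 km

T and T_d converge at 9.8 − 1.8 = 8°C per km
Height above start = (19.8 − 16.6) / 8 = 0.4 km
LCL altitude = 1600 m + 400 m = 2000 m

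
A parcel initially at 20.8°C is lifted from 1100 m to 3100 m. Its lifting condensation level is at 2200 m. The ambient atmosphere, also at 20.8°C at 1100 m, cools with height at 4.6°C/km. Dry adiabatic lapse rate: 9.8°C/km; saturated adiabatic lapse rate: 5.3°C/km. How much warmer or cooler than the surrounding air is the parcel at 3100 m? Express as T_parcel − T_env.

-6.35°C (parcel cooler than environment)

Parcel:
  From 1100 m to 2200 m (dry): cools by 9.8 × 1.1 = 10.78°C, giving 10.02°C.
  From 2200 m to 3100 m (saturated): cools by 5.3 × 0.9 = 4.77°C, giving 5.25°C.
Environment:
  From 1100 m to 3100 m (environment): cools by 4.6 × 2 = 9.2°C, giving 11.6°C.
T_parcel − T_env = 5.25 − 11.6 = -6.35°C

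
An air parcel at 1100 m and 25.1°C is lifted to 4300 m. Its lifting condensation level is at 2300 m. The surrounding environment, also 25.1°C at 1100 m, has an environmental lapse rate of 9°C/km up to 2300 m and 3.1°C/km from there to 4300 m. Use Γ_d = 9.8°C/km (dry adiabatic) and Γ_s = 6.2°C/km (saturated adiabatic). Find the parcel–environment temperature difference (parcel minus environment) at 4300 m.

Parcel:
  1100 → 2300 m (dry, 9.8°C/km): ΔT = -9.8 × 1.2 = -11.76°C → T = 13.34°C
  2300 → 4300 m (saturated, 6.2°C/km): ΔT = -6.2 × 2 = -12.4°C → T = 0.94°C
Environment:
  1100 → 2300 m (environment, lower layer, 9°C/km): ΔT = -9 × 1.2 = -10.8°C → T = 14.3°C
  2300 → 4300 m (environment, upper layer, 3.1°C/km): ΔT = -3.1 × 2 = -6.2°C → T = 8.1°C
T_parcel − T_env = 0.94 − 8.1 = -7.16°C

-7.16°C (parcel cooler than environment)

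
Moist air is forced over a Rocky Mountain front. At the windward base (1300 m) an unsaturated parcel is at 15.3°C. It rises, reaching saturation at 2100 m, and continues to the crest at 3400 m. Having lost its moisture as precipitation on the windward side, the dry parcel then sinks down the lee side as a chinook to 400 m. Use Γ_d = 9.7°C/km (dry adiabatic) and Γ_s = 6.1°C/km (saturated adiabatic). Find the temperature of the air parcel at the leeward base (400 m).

28.71°C

From 1300 m to 2100 m (dry): cools by 9.7 × 0.8 = 7.76°C, giving 7.54°C.
From 2100 m to 3400 m (saturated): cools by 6.1 × 1.3 = 7.93°C, giving -0.39°C.
From 3400 m to 400 m (dry descent): warms by 9.7 × 3 = 29.1°C, giving 28.71°C.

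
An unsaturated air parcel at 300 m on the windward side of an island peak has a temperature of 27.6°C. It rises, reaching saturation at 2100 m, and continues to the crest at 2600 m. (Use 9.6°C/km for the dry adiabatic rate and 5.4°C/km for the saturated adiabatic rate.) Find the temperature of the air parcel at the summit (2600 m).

300 → 2100 m (dry, 9.6°C/km): ΔT = -9.6 × 1.8 = -17.28°C → T = 10.32°C
2100 → 2600 m (saturated, 5.4°C/km): ΔT = -5.4 × 0.5 = -2.7°C → T = 7.62°C

7.62°C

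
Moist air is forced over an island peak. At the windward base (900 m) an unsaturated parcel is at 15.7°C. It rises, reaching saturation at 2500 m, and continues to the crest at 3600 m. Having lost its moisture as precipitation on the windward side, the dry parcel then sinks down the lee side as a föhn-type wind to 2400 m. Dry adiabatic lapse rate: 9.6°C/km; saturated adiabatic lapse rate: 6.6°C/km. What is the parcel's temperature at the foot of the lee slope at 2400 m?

900–2500 m, dry: Δz = 1.6 km ⇒ ΔT = -15.36°C; T = 0.34°C
2500–3600 m, saturated: Δz = 1.1 km ⇒ ΔT = -7.26°C; T = -6.92°C
3600–2400 m, dry descent: Δz = 1.2 km ⇒ ΔT = +11.52°C; T = 4.6°C

4.6°C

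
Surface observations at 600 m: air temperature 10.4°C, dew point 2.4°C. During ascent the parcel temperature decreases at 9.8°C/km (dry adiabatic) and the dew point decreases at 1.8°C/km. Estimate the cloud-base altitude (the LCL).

1600 m

T and T_d converge at 9.8 − 1.8 = 8°C per km
Height above start = (10.4 − 2.4) / 8 = 1 km
LCL altitude = 600 m + 1000 m = 1600 m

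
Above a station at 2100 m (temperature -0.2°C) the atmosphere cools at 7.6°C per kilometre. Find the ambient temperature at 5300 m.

From 2100 m to 5300 m (environmental): cools by 7.6 × 3.2 = 24.32°C, giving -24.52°C.

-24.52°C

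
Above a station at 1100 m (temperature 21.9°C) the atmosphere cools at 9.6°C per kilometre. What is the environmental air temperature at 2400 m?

1100 → 2400 m (environmental, 9.6°C/km): ΔT = -9.6 × 1.3 = -12.48°C → T = 9.42°C

9.42°C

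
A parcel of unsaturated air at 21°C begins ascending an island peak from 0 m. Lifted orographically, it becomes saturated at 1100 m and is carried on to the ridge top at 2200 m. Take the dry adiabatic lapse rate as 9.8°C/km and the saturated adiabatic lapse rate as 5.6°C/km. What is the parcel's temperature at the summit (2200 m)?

4.06°C

From 0 m to 1100 m (dry): cools by 9.8 × 1.1 = 10.78°C, giving 10.22°C.
From 1100 m to 2200 m (saturated): cools by 5.6 × 1.1 = 6.16°C, giving 4.06°C.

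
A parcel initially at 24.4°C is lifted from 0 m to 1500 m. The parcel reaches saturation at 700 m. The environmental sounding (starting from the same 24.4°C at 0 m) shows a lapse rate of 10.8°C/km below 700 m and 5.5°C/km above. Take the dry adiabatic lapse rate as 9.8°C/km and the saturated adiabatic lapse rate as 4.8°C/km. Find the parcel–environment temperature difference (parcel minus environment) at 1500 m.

Parcel:
  Dry to 700 m: -9.8 × 0.7 km = -6.86°C, so T = 17.54°C.
  Saturated to 1500 m: -4.8 × 0.8 km = -3.84°C, so T = 13.7°C.
Environment:
  Environment, lower layer to 700 m: -10.8 × 0.7 km = -7.56°C, so T = 16.84°C.
  Environment, upper layer to 1500 m: -5.5 × 0.8 km = -4.4°C, so T = 12.44°C.
T_parcel − T_env = 13.7 − 12.44 = +1.26°C

+1.26°C (parcel warmer than environment)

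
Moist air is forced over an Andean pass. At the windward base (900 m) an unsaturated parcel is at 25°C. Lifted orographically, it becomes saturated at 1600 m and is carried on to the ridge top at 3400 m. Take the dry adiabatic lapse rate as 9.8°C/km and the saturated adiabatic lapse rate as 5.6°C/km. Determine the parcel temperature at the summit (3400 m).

From 900 m to 1600 m (dry): cools by 9.8 × 0.7 = 6.86°C, giving 18.14°C.
From 1600 m to 3400 m (saturated): cools by 5.6 × 1.8 = 10.08°C, giving 8.06°C.

8.06°C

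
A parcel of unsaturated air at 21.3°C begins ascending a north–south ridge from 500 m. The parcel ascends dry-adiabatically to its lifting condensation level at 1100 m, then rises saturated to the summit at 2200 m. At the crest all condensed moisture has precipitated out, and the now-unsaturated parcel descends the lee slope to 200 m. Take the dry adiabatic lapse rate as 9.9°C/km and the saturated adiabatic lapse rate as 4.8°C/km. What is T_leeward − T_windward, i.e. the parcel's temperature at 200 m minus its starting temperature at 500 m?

Dry to 1100 m: -9.9 × 0.6 km = -5.94°C, so T = 15.36°C.
Saturated to 2200 m: -4.8 × 1.1 km = -5.28°C, so T = 10.08°C.
Dry descent to 200 m: +9.9 × 2 km = +19.8°C, so T = 29.88°C.
Net change vs windward start: 29.88 − 21.3 = +8.58°C

+8.58°C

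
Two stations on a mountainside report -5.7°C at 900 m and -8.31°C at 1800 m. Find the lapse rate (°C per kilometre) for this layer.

Γ = −ΔT/Δz = (-5.7 − (-8.31)) / (1800 − 900) m
  = 2.61°C / 0.9 km = 2.9°C/km

2.9°C/km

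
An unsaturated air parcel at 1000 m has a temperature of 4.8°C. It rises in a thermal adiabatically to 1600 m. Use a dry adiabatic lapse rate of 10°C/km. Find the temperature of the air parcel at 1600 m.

-1.2°C

From 1000 m to 1600 m (dry adiabatic): cools by 10 × 0.6 = 6°C, giving -1.2°C.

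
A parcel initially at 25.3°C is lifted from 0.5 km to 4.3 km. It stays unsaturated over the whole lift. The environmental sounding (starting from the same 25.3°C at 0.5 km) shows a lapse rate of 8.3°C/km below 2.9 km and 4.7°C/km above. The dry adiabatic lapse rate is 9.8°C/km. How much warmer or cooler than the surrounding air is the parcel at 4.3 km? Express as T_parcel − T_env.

Parcel:
  Dry to 4300 m: -9.8 × 3.8 km = -37.24°C, so T = -11.94°C.
Environment:
  Environment, lower layer to 2900 m: -8.3 × 2.4 km = -19.92°C, so T = 5.38°C.
  Environment, upper layer to 4300 m: -4.7 × 1.4 km = -6.58°C, so T = -1.2°C.
T_parcel − T_env = -11.94 − (-1.2) = -10.74°C

-10.74°C (parcel cooler than environment)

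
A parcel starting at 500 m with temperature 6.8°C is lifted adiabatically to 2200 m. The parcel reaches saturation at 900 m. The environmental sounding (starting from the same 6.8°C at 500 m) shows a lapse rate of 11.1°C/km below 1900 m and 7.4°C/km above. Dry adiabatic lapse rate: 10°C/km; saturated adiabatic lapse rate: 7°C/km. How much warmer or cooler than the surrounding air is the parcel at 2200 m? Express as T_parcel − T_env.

Parcel:
  From 500 m to 900 m (dry): cools by 10 × 0.4 = 4°C, giving 2.8°C.
  From 900 m to 2200 m (saturated): cools by 7 × 1.3 = 9.1°C, giving -6.3°C.
Environment:
  From 500 m to 1900 m (environment, lower layer): cools by 11.1 × 1.4 = 15.54°C, giving -8.74°C.
  From 1900 m to 2200 m (environment, upper layer): cools by 7.4 × 0.3 = 2.22°C, giving -10.96°C.
T_parcel − T_env = -6.3 − (-10.96) = +4.66°C

+4.66°C (parcel warmer than environment)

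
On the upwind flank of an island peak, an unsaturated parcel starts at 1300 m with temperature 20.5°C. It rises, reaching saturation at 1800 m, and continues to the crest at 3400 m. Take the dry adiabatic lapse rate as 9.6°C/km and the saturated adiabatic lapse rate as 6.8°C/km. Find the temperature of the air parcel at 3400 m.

4.82°C

1300–1800 m, dry: Δz = 0.5 km ⇒ ΔT = -4.8°C; T = 15.7°C
1800–3400 m, saturated: Δz = 1.6 km ⇒ ΔT = -10.88°C; T = 4.82°C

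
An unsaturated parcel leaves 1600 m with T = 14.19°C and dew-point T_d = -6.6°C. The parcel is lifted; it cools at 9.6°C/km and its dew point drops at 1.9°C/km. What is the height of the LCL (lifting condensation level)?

4300 m

T and T_d converge at 9.6 − 1.9 = 7.7°C per km
Height above start = (14.19 − (-6.6)) / 7.7 = 2.7 km
LCL altitude = 1600 m + 2700 m = 4300 m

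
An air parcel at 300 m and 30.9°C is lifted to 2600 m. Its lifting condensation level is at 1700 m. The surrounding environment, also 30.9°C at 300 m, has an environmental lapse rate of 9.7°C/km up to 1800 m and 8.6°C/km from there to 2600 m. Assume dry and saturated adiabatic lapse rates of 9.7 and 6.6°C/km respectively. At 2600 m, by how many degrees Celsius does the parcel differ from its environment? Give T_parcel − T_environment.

Parcel:
  From 300 m to 1700 m (dry): cools by 9.7 × 1.4 = 13.58°C, giving 17.32°C.
  From 1700 m to 2600 m (saturated): cools by 6.6 × 0.9 = 5.94°C, giving 11.38°C.
Environment:
  From 300 m to 1800 m (environment, lower layer): cools by 9.7 × 1.5 = 14.55°C, giving 16.35°C.
  From 1800 m to 2600 m (environment, upper layer): cools by 8.6 × 0.8 = 6.88°C, giving 9.47°C.
T_parcel − T_env = 11.38 − 9.47 = +1.91°C

+1.91°C (parcel warmer than environment)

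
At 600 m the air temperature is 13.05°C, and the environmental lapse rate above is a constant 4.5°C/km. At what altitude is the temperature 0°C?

Height above start = (13.05 − 0) / 4.5 = 2.9 km
Altitude = 600 m + 2900 m = 3500 m

3500 m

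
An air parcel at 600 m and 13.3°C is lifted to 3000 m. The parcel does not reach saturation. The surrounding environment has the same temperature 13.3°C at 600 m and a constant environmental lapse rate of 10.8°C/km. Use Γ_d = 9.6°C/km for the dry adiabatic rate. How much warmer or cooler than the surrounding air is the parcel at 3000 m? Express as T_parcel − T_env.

+2.88°C (parcel warmer than environment)

Parcel:
  Dry to 3000 m: -9.6 × 2.4 km = -23.04°C, so T = -9.74°C.
Environment:
  Environment to 3000 m: -10.8 × 2.4 km = -25.92°C, so T = -12.62°C.
T_parcel − T_env = -9.74 − (-12.62) = +2.88°C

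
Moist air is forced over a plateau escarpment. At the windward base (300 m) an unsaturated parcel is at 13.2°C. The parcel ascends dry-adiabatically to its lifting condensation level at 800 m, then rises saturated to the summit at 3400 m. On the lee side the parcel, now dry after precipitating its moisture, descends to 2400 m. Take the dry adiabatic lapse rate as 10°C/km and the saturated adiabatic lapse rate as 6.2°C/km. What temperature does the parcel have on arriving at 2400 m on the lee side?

2.08°C

300–800 m, dry: Δz = 0.5 km ⇒ ΔT = -5°C; T = 8.2°C
800–3400 m, saturated: Δz = 2.6 km ⇒ ΔT = -16.12°C; T = -7.92°C
3400–2400 m, dry descent: Δz = 1 km ⇒ ΔT = +10°C; T = 2.08°C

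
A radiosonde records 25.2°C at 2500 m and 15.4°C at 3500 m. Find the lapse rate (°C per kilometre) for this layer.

9.8°C/km

Γ = −ΔT/Δz = (25.2 − 15.4) / (3500 − 2500) m
  = 9.8°C / 1 km = 9.8°C/km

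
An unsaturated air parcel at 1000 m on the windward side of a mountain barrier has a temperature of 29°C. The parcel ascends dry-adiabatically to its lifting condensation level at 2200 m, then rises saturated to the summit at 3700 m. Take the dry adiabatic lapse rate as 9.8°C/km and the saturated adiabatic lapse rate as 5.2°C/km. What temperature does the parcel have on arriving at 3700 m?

9.44°C

From 1000 m to 2200 m (dry): cools by 9.8 × 1.2 = 11.76°C, giving 17.24°C.
From 2200 m to 3700 m (saturated): cools by 5.2 × 1.5 = 7.8°C, giving 9.44°C.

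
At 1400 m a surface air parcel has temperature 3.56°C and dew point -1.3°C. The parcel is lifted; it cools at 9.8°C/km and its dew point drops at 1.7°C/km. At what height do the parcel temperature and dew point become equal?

2000 m

T and T_d converge at 9.8 − 1.7 = 8.1°C per km
Height above start = (3.56 − (-1.3)) / 8.1 = 0.6 km
LCL altitude = 1400 m + 600 m = 2000 m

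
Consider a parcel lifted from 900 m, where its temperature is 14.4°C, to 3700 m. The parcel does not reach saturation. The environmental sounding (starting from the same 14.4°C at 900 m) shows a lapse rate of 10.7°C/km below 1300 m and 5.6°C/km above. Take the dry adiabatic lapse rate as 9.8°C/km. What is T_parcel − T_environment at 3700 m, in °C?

-9.72°C (parcel cooler than environment)

Parcel:
  Dry to 3700 m: -9.8 × 2.8 km = -27.44°C, so T = -13.04°C.
Environment:
  Environment, lower layer to 1300 m: -10.7 × 0.4 km = -4.28°C, so T = 10.12°C.
  Environment, upper layer to 3700 m: -5.6 × 2.4 km = -13.44°C, so T = -3.32°C.
T_parcel − T_env = -13.04 − (-3.32) = -9.72°C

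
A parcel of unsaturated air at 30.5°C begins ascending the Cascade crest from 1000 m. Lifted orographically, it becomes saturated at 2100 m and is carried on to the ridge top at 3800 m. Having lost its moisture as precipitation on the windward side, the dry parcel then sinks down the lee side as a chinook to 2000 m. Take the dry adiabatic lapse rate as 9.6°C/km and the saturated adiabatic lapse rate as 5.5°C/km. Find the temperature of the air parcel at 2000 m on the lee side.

From 1000 m to 2100 m (dry): cools by 9.6 × 1.1 = 10.56°C, giving 19.94°C.
From 2100 m to 3800 m (saturated): cools by 5.5 × 1.7 = 9.35°C, giving 10.59°C.
From 3800 m to 2000 m (dry descent): warms by 9.6 × 1.8 = 17.28°C, giving 27.87°C.

27.87°C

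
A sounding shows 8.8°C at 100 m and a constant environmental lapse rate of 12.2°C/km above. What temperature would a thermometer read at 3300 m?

Environmental to 3300 m: -12.2 × 3.2 km = -39.04°C, so T = -30.24°C.

-30.24°C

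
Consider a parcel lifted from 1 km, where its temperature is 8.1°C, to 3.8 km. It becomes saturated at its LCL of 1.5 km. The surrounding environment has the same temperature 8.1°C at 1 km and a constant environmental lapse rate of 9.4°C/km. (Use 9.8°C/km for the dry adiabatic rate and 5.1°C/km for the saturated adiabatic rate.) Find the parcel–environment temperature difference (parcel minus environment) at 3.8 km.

Parcel:
  Dry to 1500 m: -9.8 × 0.5 km = -4.9°C, so T = 3.2°C.
  Saturated to 3800 m: -5.1 × 2.3 km = -11.73°C, so T = -8.53°C.
Environment:
  Environment to 3800 m: -9.4 × 2.8 km = -26.32°C, so T = -18.22°C.
T_parcel − T_env = -8.53 − (-18.22) = +9.69°C

+9.69°C (parcel warmer than environment)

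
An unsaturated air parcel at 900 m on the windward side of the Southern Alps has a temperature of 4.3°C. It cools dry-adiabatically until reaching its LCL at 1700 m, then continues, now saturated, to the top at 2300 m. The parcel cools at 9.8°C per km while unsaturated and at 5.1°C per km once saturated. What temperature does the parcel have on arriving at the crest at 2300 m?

-6.6°C

900–1700 m, dry: Δz = 0.8 km ⇒ ΔT = -7.84°C; T = -3.54°C
1700–2300 m, saturated: Δz = 0.6 km ⇒ ΔT = -3.06°C; T = -6.6°C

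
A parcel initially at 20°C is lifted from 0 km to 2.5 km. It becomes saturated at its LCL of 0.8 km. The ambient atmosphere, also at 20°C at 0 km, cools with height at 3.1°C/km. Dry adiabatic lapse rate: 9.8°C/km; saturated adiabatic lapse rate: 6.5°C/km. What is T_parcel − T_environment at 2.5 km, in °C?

Parcel:
  Dry to 800 m: -9.8 × 0.8 km = -7.84°C, so T = 12.16°C.
  Saturated to 2500 m: -6.5 × 1.7 km = -11.05°C, so T = 1.11°C.
Environment:
  Environment to 2500 m: -3.1 × 2.5 km = -7.75°C, so T = 12.25°C.
T_parcel − T_env = 1.11 − 12.25 = -11.14°C

-11.14°C (parcel cooler than environment)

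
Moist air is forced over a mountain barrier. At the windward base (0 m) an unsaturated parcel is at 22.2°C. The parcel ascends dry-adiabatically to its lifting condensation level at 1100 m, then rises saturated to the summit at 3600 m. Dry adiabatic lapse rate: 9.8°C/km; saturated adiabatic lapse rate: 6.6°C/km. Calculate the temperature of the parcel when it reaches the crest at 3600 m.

-5.08°C

From 0 m to 1100 m (dry): cools by 9.8 × 1.1 = 10.78°C, giving 11.42°C.
From 1100 m to 3600 m (saturated): cools by 6.6 × 2.5 = 16.5°C, giving -5.08°C.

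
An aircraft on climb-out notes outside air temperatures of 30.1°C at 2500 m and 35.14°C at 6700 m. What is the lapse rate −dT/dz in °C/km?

Γ = −ΔT/Δz = (30.1 − 35.14) / (6700 − 2500) m
  = -5.04°C / 4.2 km = -1.2°C/km

-1.2°C/km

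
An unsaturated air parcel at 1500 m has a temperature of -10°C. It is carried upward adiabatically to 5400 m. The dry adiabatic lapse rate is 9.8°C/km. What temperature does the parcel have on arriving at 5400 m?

Dry adiabatic to 5400 m: -9.8 × 3.9 km = -38.22°C, so T = -48.22°C.

-48.22°C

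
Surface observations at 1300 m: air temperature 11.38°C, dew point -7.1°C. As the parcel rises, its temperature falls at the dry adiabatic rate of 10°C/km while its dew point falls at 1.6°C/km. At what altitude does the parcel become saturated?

T and T_d converge at 10 − 1.6 = 8.4°C per km
Height above start = (11.38 − (-7.1)) / 8.4 = 2.2 km
LCL altitude = 1300 m + 2200 m = 3500 m

3500 m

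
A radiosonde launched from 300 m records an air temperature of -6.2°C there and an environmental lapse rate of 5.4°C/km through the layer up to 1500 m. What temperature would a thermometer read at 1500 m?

300–1500 m, environmental: Δz = 1.2 km ⇒ ΔT = -6.48°C; T = -12.68°C

-12.68°C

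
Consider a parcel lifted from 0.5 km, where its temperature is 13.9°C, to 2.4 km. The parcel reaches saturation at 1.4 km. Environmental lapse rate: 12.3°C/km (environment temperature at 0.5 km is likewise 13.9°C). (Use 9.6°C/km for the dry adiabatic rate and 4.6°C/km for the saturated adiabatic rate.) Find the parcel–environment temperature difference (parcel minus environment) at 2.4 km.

+10.13°C (parcel warmer than environment)

Parcel:
  Dry to 1400 m: -9.6 × 0.9 km = -8.64°C, so T = 5.26°C.
  Saturated to 2400 m: -4.6 × 1 km = -4.6°C, so T = 0.66°C.
Environment:
  Environment to 2400 m: -12.3 × 1.9 km = -23.37°C, so T = -9.47°C.
T_parcel − T_env = 0.66 − (-9.47) = +10.13°C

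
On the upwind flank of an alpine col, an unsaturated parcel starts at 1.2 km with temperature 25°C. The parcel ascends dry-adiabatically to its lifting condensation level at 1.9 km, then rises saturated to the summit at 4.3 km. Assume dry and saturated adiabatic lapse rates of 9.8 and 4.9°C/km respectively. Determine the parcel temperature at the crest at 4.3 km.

1200 → 1900 m (dry, 9.8°C/km): ΔT = -9.8 × 0.7 = -6.86°C → T = 18.14°C
1900 → 4300 m (saturated, 4.9°C/km): ΔT = -4.9 × 2.4 = -11.76°C → T = 6.38°C

6.38°C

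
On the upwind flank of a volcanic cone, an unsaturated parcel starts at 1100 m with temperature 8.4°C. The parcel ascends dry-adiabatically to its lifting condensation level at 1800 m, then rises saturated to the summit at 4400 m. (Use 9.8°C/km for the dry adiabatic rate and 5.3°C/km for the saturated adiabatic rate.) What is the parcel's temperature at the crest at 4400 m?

From 1100 m to 1800 m (dry): cools by 9.8 × 0.7 = 6.86°C, giving 1.54°C.
From 1800 m to 4400 m (saturated): cools by 5.3 × 2.6 = 13.78°C, giving -12.24°C.

-12.24°C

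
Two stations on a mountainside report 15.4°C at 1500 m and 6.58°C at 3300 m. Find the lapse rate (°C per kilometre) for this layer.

4.9°C/km

Γ = −ΔT/Δz = (15.4 − 6.58) / (3300 − 1500) m
  = 8.82°C / 1.8 km = 4.9°C/km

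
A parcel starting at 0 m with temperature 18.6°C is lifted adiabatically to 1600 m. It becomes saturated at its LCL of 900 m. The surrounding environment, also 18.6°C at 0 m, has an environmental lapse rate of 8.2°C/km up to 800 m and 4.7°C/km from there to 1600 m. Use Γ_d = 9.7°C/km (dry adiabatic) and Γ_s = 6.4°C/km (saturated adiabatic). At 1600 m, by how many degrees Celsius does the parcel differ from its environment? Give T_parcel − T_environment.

Parcel:
  0 → 900 m (dry, 9.7°C/km): ΔT = -9.7 × 0.9 = -8.73°C → T = 9.87°C
  900 → 1600 m (saturated, 6.4°C/km): ΔT = -6.4 × 0.7 = -4.48°C → T = 5.39°C
Environment:
  0 → 800 m (environment, lower layer, 8.2°C/km): ΔT = -8.2 × 0.8 = -6.56°C → T = 12.04°C
  800 → 1600 m (environment, upper layer, 4.7°C/km): ΔT = -4.7 × 0.8 = -3.76°C → T = 8.28°C
T_parcel − T_env = 5.39 − 8.28 = -2.89°C

-2.89°C (parcel cooler than environment)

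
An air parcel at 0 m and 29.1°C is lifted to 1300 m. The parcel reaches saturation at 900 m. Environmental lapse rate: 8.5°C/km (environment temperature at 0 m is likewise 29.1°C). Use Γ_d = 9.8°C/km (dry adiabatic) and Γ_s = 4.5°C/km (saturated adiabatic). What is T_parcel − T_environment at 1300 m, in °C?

Parcel:
  From 0 m to 900 m (dry): cools by 9.8 × 0.9 = 8.82°C, giving 20.28°C.
  From 900 m to 1300 m (saturated): cools by 4.5 × 0.4 = 1.8°C, giving 18.48°C.
Environment:
  From 0 m to 1300 m (environment): cools by 8.5 × 1.3 = 11.05°C, giving 18.05°C.
T_parcel − T_env = 18.48 − 18.05 = +0.43°C

+0.43°C (parcel warmer than environment)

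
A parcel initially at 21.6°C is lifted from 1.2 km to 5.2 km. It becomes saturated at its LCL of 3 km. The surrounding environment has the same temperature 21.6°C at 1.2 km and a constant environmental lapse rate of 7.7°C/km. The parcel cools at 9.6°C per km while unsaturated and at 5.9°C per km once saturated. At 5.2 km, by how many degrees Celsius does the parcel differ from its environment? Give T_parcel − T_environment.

Parcel:
  Dry to 3000 m: -9.6 × 1.8 km = -17.28°C, so T = 4.32°C.
  Saturated to 5200 m: -5.9 × 2.2 km = -12.98°C, so T = -8.66°C.
Environment:
  Environment to 5200 m: -7.7 × 4 km = -30.8°C, so T = -9.2°C.
T_parcel − T_env = -8.66 − (-9.2) = +0.54°C

+0.54°C (parcel warmer than environment)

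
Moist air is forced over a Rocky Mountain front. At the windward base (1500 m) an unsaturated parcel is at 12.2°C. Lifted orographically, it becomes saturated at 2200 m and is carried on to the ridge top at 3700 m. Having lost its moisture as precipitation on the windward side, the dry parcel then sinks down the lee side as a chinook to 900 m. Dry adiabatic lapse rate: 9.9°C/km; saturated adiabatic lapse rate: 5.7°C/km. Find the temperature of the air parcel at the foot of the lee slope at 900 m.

From 1500 m to 2200 m (dry): cools by 9.9 × 0.7 = 6.93°C, giving 5.27°C.
From 2200 m to 3700 m (saturated): cools by 5.7 × 1.5 = 8.55°C, giving -3.28°C.
From 3700 m to 900 m (dry descent): warms by 9.9 × 2.8 = 27.72°C, giving 24.44°C.

24.44°C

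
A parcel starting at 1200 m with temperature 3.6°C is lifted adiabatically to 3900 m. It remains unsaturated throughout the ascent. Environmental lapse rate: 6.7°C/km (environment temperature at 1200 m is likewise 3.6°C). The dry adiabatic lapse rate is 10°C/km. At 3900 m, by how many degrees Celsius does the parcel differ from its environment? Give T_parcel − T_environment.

Parcel:
  Dry to 3900 m: -10 × 2.7 km = -27°C, so T = -23.4°C.
Environment:
  Environment to 3900 m: -6.7 × 2.7 km = -18.09°C, so T = -14.49°C.
T_parcel − T_env = -23.4 − (-14.49) = -8.91°C

-8.91°C (parcel cooler than environment)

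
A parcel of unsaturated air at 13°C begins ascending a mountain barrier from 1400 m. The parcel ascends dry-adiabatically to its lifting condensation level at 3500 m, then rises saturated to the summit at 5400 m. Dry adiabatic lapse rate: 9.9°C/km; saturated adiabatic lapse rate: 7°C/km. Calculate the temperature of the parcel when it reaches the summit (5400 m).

1400–3500 m, dry: Δz = 2.1 km ⇒ ΔT = -20.79°C; T = -7.79°C
3500–5400 m, saturated: Δz = 1.9 km ⇒ ΔT = -13.3°C; T = -21.09°C

-21.09°C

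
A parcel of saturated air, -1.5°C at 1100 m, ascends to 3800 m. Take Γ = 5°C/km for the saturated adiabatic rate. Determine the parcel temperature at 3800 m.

From 1100 m to 3800 m (saturated adiabatic): cools by 5 × 2.7 = 13.5°C, giving -15°C.

-15°C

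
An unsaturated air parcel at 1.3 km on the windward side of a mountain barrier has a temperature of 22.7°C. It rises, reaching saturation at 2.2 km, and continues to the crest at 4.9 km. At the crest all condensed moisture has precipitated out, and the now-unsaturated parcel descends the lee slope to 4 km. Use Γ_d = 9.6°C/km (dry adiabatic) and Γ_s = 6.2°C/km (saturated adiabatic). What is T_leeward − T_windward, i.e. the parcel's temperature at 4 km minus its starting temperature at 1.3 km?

-16.74°C

1300 → 2200 m (dry, 9.6°C/km): ΔT = -9.6 × 0.9 = -8.64°C → T = 14.06°C
2200 → 4900 m (saturated, 6.2°C/km): ΔT = -6.2 × 2.7 = -16.74°C → T = -2.68°C
4900 → 4000 m (dry descent, 9.6°C/km): ΔT = +9.6 × 0.9 = +8.64°C → T = 5.96°C
Net change vs windward start: 5.96 − 22.7 = -16.74°C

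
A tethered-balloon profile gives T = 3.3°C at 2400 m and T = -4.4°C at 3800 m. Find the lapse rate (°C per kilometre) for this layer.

Γ = −ΔT/Δz = (3.3 − (-4.4)) / (3800 − 2400) m
  = 7.7°C / 1.4 km = 5.5°C/km

5.5°C/km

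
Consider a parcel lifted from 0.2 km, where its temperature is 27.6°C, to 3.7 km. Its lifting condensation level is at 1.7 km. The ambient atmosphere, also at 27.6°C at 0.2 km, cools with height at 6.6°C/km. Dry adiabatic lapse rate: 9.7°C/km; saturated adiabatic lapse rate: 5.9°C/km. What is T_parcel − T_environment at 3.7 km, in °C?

-3.25°C (parcel cooler than environment)

Parcel:
  200 → 1700 m (dry, 9.7°C/km): ΔT = -9.7 × 1.5 = -14.55°C → T = 13.05°C
  1700 → 3700 m (saturated, 5.9°C/km): ΔT = -5.9 × 2 = -11.8°C → T = 1.25°C
Environment:
  200 → 3700 m (environment, 6.6°C/km): ΔT = -6.6 × 3.5 = -23.1°C → T = 4.5°C
T_parcel − T_env = 1.25 − 4.5 = -3.25°C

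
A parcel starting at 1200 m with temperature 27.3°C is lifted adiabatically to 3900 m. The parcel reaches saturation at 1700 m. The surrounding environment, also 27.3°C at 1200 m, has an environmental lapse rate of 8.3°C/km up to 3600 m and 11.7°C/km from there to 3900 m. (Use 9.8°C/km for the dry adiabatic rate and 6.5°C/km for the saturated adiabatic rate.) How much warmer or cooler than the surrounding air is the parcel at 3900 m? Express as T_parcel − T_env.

+4.23°C (parcel warmer than environment)

Parcel:
  1200–1700 m, dry: Δz = 0.5 km ⇒ ΔT = -4.9°C; T = 22.4°C
  1700–3900 m, saturated: Δz = 2.2 km ⇒ ΔT = -14.3°C; T = 8.1°C
Environment:
  1200–3600 m, environment, lower layer: Δz = 2.4 km ⇒ ΔT = -19.92°C; T = 7.38°C
  3600–3900 m, environment, upper layer: Δz = 0.3 km ⇒ ΔT = -3.51°C; T = 3.87°C
T_parcel − T_env = 8.1 − 3.87 = +4.23°C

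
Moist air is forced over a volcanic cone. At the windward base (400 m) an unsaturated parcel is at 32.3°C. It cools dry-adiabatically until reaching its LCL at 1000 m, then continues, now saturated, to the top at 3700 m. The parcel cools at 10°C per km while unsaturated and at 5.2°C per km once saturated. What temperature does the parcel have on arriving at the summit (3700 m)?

12.26°C

From 400 m to 1000 m (dry): cools by 10 × 0.6 = 6°C, giving 26.3°C.
From 1000 m to 3700 m (saturated): cools by 5.2 × 2.7 = 14.04°C, giving 12.26°C.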